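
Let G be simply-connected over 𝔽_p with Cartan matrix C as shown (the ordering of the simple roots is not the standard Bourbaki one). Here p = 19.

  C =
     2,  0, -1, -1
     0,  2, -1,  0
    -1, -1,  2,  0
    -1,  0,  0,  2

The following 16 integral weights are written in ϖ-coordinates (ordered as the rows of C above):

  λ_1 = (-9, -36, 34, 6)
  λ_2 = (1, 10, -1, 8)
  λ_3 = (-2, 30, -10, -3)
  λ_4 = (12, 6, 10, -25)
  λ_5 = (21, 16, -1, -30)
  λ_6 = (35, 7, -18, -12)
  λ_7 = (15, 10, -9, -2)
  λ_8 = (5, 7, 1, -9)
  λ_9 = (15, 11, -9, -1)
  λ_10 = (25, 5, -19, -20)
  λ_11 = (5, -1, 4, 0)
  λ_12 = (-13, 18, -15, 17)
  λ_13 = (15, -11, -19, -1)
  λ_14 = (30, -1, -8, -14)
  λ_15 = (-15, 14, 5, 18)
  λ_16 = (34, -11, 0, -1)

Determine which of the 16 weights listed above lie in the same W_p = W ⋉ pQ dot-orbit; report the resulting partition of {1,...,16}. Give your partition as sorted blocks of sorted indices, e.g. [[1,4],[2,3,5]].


C ↔ A_4 under row/col permutation; |W(A_4)| = 120.

Folding the 16 weights λ_j+ρ into Ā_19 (reps in the given 4-coord order):

  [1] (7, 3, 8, 1)
  [2] (2, 8, 0, 6)
  [3] (2, 7, 0, 1)
  [4] (6, 0, 5, 1)
  [5] (2, 7, 0, 1)
  [6] (2, 8, 0, 6)
  [7] (7, 3, 8, 1)
  [8] (2, 8, 0, 6)
  [9] (7, 3, 8, 1)
  [10] (6, 0, 5, 1)
  [11] (6, 0, 5, 1)
  [12] (6, 0, 5, 1)
  [13] (2, 7, 0, 1)
  [14] (6, 0, 5, 1)
  [15] (4, 0, 8, 2)
  [16] (2, 7, 0, 1)

Grouping the 16 weights by Ā_19-representative: 5 linkage classes.

[[1, 7, 9], [2, 6, 8], [3, 5, 13, 16], [4, 10, 11, 12, 14], [15]]


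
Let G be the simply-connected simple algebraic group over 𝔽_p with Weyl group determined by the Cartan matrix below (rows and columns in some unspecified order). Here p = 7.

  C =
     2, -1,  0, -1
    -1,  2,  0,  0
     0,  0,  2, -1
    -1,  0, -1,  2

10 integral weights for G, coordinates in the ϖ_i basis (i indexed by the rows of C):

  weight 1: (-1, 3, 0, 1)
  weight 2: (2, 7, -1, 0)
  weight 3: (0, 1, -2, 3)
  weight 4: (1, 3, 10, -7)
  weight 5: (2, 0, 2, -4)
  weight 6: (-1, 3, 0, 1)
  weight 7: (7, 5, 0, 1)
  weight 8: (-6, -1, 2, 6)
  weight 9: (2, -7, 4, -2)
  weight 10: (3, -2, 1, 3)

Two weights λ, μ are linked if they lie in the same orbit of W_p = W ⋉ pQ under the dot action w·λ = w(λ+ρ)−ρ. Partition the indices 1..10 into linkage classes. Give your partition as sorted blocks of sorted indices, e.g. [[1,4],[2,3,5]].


C ↔ A_4 under row/col permutation; |W(A_4)| = 120.

Alcove-folded reps (p=7, 10 weights, presented ϖ-order):

  [1] (0, 4, 1, 2);  [2] (1, 2, 1, 3);  [3] (1, 2, 1, 3);  [4] (0, 4, 1, 2);  [5] (0, 1, 0, 3);  [6] (0, 4, 1, 2);  [7] (1, 2, 1, 3);  [8] (0, 2, 0, 2);  [9] (1, 2, 1, 3);  [10] (1, 2, 1, 3)

The 10 indices split into 4 linkage classes (same alcove rep ⇔ same W_7-dot-orbit):

[[1, 4, 6], [2, 3, 7, 9, 10], [5], [8]]


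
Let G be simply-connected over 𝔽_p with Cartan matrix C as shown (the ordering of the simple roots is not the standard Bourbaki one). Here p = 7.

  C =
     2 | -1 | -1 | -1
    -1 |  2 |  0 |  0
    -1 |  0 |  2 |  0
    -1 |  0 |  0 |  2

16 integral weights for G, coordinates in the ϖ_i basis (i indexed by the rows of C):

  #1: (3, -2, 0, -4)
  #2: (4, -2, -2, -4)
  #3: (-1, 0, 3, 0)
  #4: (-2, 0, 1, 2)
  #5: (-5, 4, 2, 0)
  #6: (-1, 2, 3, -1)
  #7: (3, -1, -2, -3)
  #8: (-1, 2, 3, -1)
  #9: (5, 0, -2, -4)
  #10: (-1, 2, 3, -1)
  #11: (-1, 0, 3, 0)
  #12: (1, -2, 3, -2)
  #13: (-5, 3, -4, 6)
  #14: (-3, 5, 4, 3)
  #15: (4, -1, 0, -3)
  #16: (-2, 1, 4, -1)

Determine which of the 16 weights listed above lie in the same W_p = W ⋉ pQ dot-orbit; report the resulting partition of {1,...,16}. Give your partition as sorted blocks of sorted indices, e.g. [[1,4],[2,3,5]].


Root system D_4: the 4×4 matrix C matches after relabeling.

λ_j+ρ reflected into Ā_7 (⟨·,θ^∨⟩≤7); 4-tuples as given:

  λ_1+ρ ↦ (0, 1, 1, 3) · λ_2+ρ ↦ (0, 1, 1, 3) · λ_3+ρ ↦ (0, 1, 4, 1) · λ_4+ρ ↦ (1, 0, 1, 2) · λ_5+ρ ↦ (0, 1, 1, 3) · λ_6+ρ ↦ (0, 3, 4, 0) · λ_7+ρ ↦ (1, 0, 1, 2) · λ_8+ρ ↦ (0, 3, 4, 0) · λ_9+ρ ↦ (0, 1, 1, 3) · λ_10+ρ ↦ (0, 3, 4, 0) · λ_11+ρ ↦ (0, 1, 4, 1) · λ_12+ρ ↦ (0, 1, 4, 1) · λ_13+ρ ↦ (0, 3, 4, 0) · λ_14+ρ ↦ (1, 0, 1, 2) · λ_15+ρ ↦ (1, 0, 1, 2) · λ_16+ρ ↦ (0, 1, 4, 1)

Linkage partition of the 16 weights (4 classes, p=7):

[[1, 2, 5, 9], [3, 11, 12, 16], [4, 7, 14, 15], [6, 8, 10, 13]]


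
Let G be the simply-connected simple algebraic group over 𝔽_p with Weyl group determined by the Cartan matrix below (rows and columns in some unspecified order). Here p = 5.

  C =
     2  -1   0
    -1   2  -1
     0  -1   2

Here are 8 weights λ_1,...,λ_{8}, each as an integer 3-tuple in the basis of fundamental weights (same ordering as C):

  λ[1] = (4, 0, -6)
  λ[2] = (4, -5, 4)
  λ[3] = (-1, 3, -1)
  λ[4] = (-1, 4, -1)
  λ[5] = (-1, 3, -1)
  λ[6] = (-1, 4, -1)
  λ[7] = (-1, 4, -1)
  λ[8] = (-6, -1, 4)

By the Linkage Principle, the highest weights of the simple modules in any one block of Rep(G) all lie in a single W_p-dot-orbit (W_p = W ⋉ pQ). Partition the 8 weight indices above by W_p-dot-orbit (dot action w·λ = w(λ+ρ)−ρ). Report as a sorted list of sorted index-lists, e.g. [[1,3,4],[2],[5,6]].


Cartan matrix: type A_3 (|W|=24); un-permuting the 3 rows.

λ_j+ρ reflected into Ā_5 (⟨·,θ^∨⟩≤5); 3-tuples as given:

  [1] (0, 4, 0) · [2] (0, 4, 0) · [3] (0, 4, 0) · [4] (0, 5, 0) · [5] (0, 4, 0) · [6] (0, 5, 0) · [7] (0, 5, 0) · [8] (0, 5, 0)

The 8 indices split into 2 linkage classes (same alcove rep ⇔ same W_5-dot-orbit):

[[1, 2, 3, 5], [4, 6, 7, 8]]


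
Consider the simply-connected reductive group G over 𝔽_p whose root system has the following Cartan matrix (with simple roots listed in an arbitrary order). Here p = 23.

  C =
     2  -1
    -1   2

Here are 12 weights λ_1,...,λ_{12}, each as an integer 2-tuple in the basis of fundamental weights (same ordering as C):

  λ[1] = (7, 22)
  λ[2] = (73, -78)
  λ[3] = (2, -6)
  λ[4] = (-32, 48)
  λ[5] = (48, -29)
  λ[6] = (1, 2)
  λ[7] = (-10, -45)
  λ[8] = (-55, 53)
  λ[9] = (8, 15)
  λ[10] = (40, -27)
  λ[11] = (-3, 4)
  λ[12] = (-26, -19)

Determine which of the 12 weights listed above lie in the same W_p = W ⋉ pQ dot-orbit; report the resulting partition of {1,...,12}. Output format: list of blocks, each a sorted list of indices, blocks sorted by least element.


C ↔ A_2 under row/col permutation; |W(A_2)| = 6.

λ_j+ρ reflected into Ā_23 (⟨·,θ^∨⟩≤23); 2-tuples as given:

  λ_1 → (0, 15);  λ_2 → (3, 5);  λ_3 → (2, 3);  λ_4 → (3, 5);  λ_5 → (2, 3);  λ_6 → (2, 3);  λ_7 → (7, 14);  λ_8 → (0, 15);  λ_9 → (7, 14);  λ_10 → (3, 5);  λ_11 → (2, 3);  λ_12 → (2, 3)

Partition of {1..12} into 4 W_23-dot-orbits:

[[1, 8], [2, 4, 10], [3, 5, 6, 11, 12], [7, 9]]


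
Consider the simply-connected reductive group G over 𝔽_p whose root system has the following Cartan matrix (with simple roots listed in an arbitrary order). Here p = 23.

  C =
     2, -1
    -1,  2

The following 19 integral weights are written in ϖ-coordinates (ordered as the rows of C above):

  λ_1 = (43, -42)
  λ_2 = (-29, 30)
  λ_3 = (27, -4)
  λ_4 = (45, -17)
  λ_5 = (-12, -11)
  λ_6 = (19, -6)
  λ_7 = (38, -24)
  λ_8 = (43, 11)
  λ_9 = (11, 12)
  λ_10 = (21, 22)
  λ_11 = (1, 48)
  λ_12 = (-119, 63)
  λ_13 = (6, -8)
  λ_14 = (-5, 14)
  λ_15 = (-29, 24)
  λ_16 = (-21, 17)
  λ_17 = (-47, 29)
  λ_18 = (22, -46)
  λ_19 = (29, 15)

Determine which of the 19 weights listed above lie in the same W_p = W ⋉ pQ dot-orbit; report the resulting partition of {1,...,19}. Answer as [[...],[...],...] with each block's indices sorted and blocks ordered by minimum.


A_2 Cartan matrix, 2 simple roots permuted; ρ=(1,1).

Folding the 19 weights λ_j+ρ into Ā_23 (reps in the given 2-coord order):

  [1] (18, 2)
  [2] (15, 5)
  [3] (18, 2)
  [4] (0, 7)
  [5] (10, 11)
  [6] (15, 5)
  [7] (0, 7)
  [8] (10, 11)
  [9] (10, 11)
  [10] (0, 1)
  [11] (18, 2)
  [12] (15, 5)
  [13] (0, 7)
  [14] (4, 11)
  [15] (18, 2)
  [16] (18, 2)
  [17] (0, 7)
  [18] (0, 1)
  [19] (0, 7)

6 distinct reps among the 19 weights ⇒ 6 W_23-linkage classes:

[[1, 3, 11, 15, 16], [2, 6, 12], [4, 7, 13, 17, 19], [5, 8, 9], [10, 18], [14]]


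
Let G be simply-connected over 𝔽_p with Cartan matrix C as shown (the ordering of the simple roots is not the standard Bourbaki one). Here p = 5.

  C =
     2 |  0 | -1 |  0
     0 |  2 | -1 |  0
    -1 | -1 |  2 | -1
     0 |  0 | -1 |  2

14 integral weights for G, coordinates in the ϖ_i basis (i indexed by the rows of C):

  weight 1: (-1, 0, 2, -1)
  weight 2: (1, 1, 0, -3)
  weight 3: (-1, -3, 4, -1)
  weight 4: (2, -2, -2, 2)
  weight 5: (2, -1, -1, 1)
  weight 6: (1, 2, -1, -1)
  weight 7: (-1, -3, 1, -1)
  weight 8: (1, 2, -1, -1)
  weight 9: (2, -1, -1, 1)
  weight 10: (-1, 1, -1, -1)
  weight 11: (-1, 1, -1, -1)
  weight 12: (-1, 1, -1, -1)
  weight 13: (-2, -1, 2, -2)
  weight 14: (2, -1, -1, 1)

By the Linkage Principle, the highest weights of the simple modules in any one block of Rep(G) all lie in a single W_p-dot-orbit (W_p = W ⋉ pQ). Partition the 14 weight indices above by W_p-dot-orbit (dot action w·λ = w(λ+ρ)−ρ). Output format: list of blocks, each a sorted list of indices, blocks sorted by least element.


D_4 Cartan matrix, 4 simple roots permuted; ρ=(1,1,1,1).

Folding the 14 weights λ_j+ρ into Ā_5 (reps in the given 4-coord order):

  λ_1+ρ ↦ (0, 1, 1, 0) · λ_2+ρ ↦ (1, 1, 1, 1) · λ_3+ρ ↦ (0, 2, 0, 0) · λ_4+ρ ↦ (1, 1, 1, 1) · λ_5+ρ ↦ (3, 0, 0, 2) · λ_6+ρ ↦ (2, 3, 0, 0) · λ_7+ρ ↦ (0, 2, 0, 0) · λ_8+ρ ↦ (2, 3, 0, 0) · λ_9+ρ ↦ (3, 0, 0, 2) · λ_10+ρ ↦ (0, 2, 0, 0) · λ_11+ρ ↦ (0, 2, 0, 0) · λ_12+ρ ↦ (0, 2, 0, 0) · λ_13+ρ ↦ (1, 0, 1, 1) · λ_14+ρ ↦ (3, 0, 0, 2)

These 14 weights hit 6 W_5-dot-orbits; sizes (1, 2, 5, 3, 2, 1):

[[1], [2, 4], [3, 7, 10, 11, 12], [5, 9, 14], [6, 8], [13]]


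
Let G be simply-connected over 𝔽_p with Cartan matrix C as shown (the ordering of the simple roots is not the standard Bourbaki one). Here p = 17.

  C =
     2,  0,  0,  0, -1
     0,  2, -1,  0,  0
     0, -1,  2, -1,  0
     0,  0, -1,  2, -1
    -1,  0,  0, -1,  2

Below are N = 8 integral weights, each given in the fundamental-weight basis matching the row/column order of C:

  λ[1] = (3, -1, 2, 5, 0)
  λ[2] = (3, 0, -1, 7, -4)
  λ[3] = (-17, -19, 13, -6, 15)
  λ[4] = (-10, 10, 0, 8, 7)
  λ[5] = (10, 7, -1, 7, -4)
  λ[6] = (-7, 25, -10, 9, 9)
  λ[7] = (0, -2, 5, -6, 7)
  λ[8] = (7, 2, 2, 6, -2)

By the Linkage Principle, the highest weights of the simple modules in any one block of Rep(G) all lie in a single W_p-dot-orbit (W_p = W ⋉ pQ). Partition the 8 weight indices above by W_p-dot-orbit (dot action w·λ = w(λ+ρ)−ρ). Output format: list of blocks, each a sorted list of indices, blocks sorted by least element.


Type A_5, rank 5, |W|=720; reorder rows/cols to standard.

Ā_17 reps of the 8 weights (A_5, coords as presented):

  [1] (4, 0, 3, 6, 1) · [2] (1, 1, 0, 5, 3) · [3] (1, 1, 0, 5, 3) · [4] (1, 1, 0, 5, 3) · [5] (1, 1, 0, 5, 3) · [6] (4, 0, 3, 6, 1) · [7] (1, 1, 0, 5, 3) · [8] (4, 0, 3, 6, 1)

Grouping the 8 weights by Ā_17-representative: 2 linkage classes.

[[1, 6, 8], [2, 3, 4, 5, 7]]


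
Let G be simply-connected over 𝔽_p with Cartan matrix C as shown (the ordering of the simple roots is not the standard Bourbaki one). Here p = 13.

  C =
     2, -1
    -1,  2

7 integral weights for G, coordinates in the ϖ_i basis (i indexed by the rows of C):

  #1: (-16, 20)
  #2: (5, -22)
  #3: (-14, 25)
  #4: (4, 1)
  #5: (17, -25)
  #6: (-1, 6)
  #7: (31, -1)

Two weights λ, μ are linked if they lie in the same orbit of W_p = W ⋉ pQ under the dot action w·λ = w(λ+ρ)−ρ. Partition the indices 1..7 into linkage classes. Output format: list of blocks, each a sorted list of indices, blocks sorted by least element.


Type A_2, rank 2, |W|=6; reorder rows/cols to standard.

Ā_13 reps of the 7 weights (A_2, coords as presented):

    λ_1+ρ ↦ (5, 2)
    λ_2+ρ ↦ (5, 2)
    λ_3+ρ ↦ (0, 0)
    λ_4+ρ ↦ (5, 2)
    λ_5+ρ ↦ (5, 2)
    λ_6+ρ ↦ (0, 7)
    λ_7+ρ ↦ (0, 7)

Linkage partition of the 7 weights (3 classes, p=13):

[[1, 2, 4, 5], [3], [6, 7]]


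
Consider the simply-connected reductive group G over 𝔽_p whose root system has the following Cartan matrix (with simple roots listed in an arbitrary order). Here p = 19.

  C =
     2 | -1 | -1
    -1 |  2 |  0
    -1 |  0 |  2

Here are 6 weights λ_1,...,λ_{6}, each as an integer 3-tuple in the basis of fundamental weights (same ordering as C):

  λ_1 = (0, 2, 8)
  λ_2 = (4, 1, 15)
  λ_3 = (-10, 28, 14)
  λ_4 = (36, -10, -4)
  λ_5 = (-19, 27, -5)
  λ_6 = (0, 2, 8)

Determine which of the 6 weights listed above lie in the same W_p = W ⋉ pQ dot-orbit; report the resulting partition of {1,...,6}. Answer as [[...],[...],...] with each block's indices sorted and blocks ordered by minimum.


C ↔ A_3 under row/col permutation; |W(A_3)| = 24.

Alcove-folded reps (p=19, 6 weights, presented ϖ-order):

  [1] (1, 3, 9) · [2] (3, 2, 12) · [3] (1, 3, 9) · [4] (1, 3, 9) · [5] (1, 3, 9) · [6] (1, 3, 9)

The 6 indices split into 2 linkage classes (same alcove rep ⇔ same W_19-dot-orbit):

[[1, 3, 4, 5, 6], [2]]


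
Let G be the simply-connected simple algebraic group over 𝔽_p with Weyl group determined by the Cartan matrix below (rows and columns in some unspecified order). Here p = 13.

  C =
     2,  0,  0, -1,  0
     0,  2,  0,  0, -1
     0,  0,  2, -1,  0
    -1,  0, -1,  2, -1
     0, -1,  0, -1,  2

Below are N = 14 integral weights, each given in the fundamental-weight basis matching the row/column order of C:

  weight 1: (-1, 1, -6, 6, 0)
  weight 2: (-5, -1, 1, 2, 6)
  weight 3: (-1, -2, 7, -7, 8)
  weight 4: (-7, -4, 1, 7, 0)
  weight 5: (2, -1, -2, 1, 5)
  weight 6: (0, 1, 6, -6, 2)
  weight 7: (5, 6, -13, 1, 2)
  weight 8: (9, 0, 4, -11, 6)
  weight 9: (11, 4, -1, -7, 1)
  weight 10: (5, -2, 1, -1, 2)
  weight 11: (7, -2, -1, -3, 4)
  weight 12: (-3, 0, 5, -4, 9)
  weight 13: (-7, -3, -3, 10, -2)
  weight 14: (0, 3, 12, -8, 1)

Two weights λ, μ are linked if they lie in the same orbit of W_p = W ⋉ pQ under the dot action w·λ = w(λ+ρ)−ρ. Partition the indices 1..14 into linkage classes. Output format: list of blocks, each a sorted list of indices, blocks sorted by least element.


Cartan matrix: type D_5 (|W|=1920); un-permuting the 5 rows.

Alcove-folded reps (p=13, 14 weights, presented ϖ-order):

  λ_1+ρ ↦ (0, 2, 5, 2, 1)
  λ_2+ρ ↦ (3, 0, 1, 1, 1)
  λ_3+ρ ↦ (6, 1, 2, 0, 2)
  λ_4+ρ ↦ (6, 1, 2, 0, 2)
  λ_5+ρ ↦ (3, 0, 1, 1, 1)
  λ_6+ρ ↦ (3, 0, 1, 1, 1)
  λ_7+ρ ↦ (3, 0, 1, 1, 1)
  λ_8+ρ ↦ (0, 2, 5, 2, 1)
  λ_9+ρ ↦ (2, 1, 2, 4, 0)
  λ_10+ρ ↦ (6, 1, 2, 0, 2)
  λ_11+ρ ↦ (6, 1, 2, 0, 2)
  λ_12+ρ ↦ (3, 0, 1, 1, 1)
  λ_13+ρ ↦ (6, 1, 2, 0, 2)
  λ_14+ρ ↦ (2, 1, 2, 4, 0)

Partition of {1..14} into 4 W_13-dot-orbits:

[[1, 8], [2, 5, 6, 7, 12], [3, 4, 10, 11, 13], [9, 14]]


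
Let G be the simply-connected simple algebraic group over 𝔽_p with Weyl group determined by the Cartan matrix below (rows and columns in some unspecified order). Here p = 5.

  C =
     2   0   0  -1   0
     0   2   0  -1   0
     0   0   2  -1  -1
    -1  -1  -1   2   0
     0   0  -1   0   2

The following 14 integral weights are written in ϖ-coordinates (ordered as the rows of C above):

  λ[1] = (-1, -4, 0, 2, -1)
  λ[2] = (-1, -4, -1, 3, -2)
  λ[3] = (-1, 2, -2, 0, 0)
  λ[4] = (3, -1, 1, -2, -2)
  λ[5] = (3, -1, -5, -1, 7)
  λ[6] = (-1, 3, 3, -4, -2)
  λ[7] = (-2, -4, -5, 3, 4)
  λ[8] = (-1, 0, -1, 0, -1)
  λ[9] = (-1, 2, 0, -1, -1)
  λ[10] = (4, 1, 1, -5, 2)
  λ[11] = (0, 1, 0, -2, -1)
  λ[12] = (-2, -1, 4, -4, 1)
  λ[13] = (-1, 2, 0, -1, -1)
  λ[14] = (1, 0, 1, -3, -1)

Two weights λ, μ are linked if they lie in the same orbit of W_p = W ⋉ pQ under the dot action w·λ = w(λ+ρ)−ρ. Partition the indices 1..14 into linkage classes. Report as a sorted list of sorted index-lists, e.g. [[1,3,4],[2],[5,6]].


Cartan matrix: type D_5 (|W|=1920); un-permuting the 5 rows.

W_5-reps of the 14 weights in Ā_5 (same 5-coord order as C):

  [1] (0, 3, 1, 0, 0);  [2] (0, 3, 1, 0, 0);  [3] (0, 3, 1, 0, 0);  [4] (3, 1, 0, 0, 1);  [5] (3, 1, 0, 0, 1);  [6] (3, 1, 0, 0, 1);  [7] (3, 1, 0, 0, 1);  [8] (0, 1, 0, 1, 0);  [9] (0, 3, 1, 0, 0);  [10] (0, 1, 0, 1, 0);  [11] (0, 1, 0, 1, 0);  [12] (0, 1, 0, 1, 0);  [13] (0, 3, 1, 0, 0);  [14] (0, 1, 0, 1, 0)

Grouping the 14 weights by Ā_5-representative: 3 linkage classes.

[[1, 2, 3, 9, 13], [4, 5, 6, 7], [8, 10, 11, 12, 14]]


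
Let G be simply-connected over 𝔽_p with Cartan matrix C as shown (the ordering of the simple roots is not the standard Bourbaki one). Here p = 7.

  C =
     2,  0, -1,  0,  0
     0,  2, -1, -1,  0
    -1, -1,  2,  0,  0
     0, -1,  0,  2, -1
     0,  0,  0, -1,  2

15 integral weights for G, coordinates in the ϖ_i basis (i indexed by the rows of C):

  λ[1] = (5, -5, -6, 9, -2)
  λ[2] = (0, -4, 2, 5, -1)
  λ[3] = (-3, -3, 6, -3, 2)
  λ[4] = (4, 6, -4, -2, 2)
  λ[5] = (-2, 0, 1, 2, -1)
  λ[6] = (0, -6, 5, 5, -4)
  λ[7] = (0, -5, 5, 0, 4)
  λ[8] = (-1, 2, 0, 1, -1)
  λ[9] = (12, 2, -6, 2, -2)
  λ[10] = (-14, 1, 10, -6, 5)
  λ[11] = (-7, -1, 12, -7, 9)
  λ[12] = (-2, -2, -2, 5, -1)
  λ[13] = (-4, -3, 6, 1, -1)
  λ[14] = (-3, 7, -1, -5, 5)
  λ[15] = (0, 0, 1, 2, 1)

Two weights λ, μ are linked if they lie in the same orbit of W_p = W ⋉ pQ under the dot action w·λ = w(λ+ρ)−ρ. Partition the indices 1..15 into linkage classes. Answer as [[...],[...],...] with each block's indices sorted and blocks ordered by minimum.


A_5 Cartan matrix, 5 simple roots permuted; ρ=(1,1,1,1,1).

λ_j+ρ reflected into Ā_7 (⟨·,θ^∨⟩≤7); 5-tuples as given:

  [1] (0, 3, 1, 2, 0);  [2] (1, 3, 0, 3, 0);  [3] (2, 2, 1, 1, 1);  [4] (2, 2, 1, 1, 1);  [5] (1, 1, 1, 3, 0);  [6] (0, 3, 1, 2, 0);  [7] (1, 1, 1, 3, 0);  [8] (0, 3, 1, 2, 0);  [9] (0, 3, 1, 2, 0);  [10] (0, 3, 1, 2, 0);  [11] (1, 3, 0, 3, 0);  [12] (1, 1, 1, 3, 0);  [13] (3, 2, 2, 0, 0);  [14] (1, 1, 1, 3, 0);  [15] (1, 1, 1, 3, 0)

These 15 weights hit 5 W_7-dot-orbits; sizes (5, 2, 2, 5, 1):

[[1, 6, 8, 9, 10], [2, 11], [3, 4], [5, 7, 12, 14, 15], [13]]


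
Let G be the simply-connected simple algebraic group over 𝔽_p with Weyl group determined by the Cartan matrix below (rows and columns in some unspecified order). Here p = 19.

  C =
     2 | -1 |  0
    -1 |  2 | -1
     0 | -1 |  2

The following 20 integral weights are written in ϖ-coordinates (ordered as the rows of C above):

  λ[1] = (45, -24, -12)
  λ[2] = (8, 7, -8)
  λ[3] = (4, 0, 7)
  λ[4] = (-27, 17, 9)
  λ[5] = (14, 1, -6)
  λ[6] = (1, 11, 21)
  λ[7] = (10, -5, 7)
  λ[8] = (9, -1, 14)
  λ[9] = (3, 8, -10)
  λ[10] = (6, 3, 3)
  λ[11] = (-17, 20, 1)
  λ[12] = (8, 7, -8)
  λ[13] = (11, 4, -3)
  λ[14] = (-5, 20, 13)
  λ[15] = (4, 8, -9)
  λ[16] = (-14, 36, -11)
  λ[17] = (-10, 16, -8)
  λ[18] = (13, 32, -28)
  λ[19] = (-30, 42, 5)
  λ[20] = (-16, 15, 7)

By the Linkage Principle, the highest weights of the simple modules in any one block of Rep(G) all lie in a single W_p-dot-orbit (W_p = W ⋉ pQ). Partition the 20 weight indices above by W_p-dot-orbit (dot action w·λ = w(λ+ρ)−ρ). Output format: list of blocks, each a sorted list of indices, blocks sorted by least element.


Root system A_3: the 3×3 matrix C matches after relabeling.

Each λ_j+ρ reduced to Ā_19; 3-tuples below use C's row order:

  1: (7, 4, 4) · 2: (9, 1, 7) · 3: (5, 1, 8) · 4: (9, 1, 7) · 5: (12, 3, 2) · 6: (12, 3, 2) · 7: (7, 4, 4) · 8: (4, 0, 9) · 9: (4, 0, 9) · 10: (7, 4, 4) · 11: (12, 3, 2) · 12: (9, 1, 7) · 13: (12, 3, 2) · 14: (12, 3, 2) · 15: (5, 1, 8) · 16: (5, 1, 8) · 17: (9, 1, 7) · 18: (5, 1, 8) · 19: (5, 1, 8) · 20: (10, 1, 3)

The 20 indices split into 6 linkage classes (same alcove rep ⇔ same W_19-dot-orbit):

[[1, 7, 10], [2, 4, 12, 17], [3, 15, 16, 18, 19], [5, 6, 11, 13, 14], [8, 9], [20]]


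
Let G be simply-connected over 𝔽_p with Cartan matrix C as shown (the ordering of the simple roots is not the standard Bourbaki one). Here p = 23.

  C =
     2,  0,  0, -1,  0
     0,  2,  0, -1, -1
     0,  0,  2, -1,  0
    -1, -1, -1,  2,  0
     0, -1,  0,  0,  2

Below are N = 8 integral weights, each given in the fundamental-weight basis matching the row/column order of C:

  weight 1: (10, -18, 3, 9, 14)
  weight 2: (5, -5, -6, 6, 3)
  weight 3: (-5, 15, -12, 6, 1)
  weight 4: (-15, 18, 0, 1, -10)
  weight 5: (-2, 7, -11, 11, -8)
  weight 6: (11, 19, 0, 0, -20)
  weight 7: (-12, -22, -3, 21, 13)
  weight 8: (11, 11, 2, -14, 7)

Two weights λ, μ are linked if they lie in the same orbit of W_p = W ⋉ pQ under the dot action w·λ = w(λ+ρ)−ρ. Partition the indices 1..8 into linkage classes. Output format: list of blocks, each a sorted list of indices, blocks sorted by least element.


C ↔ D_5 under row/col permutation; |W(D_5)| = 1920.

W_23-reps of the 8 weights in Ā_23 (same 5-coord order as C):

  [1] (4, 2, 3, 2, 0)
  [2] (4, 2, 3, 2, 0)
  [3] (4, 2, 3, 2, 0)
  [4] (1, 1, 10, 1, 7)
  [5] (1, 1, 10, 1, 7)
  [6] (1, 1, 10, 1, 7)
  [7] (1, 1, 10, 1, 7)
  [8] (1, 1, 10, 1, 7)

Linkage partition of the 8 weights (2 classes, p=23):

[[1, 2, 3], [4, 5, 6, 7, 8]]


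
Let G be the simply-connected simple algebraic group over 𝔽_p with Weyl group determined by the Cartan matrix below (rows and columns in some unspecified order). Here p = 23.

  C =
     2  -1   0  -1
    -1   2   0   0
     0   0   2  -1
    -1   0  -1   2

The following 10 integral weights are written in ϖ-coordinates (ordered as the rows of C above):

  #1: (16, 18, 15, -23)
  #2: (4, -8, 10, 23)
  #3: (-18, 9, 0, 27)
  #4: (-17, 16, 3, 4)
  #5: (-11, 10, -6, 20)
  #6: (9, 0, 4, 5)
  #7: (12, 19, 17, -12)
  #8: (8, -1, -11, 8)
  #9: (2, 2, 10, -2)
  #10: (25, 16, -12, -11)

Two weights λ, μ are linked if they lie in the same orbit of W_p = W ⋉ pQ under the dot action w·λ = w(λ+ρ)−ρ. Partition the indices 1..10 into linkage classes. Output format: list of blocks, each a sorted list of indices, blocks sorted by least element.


Dynkin diagram of C (from the 6 off-diagonal −1 entries): A_4.

Folding the 10 weights λ_j+ρ into Ā_23 (reps in the given 4-coord order):

  λ_1+ρ ↦ (5, 1, 7, 4) · λ_2+ρ ↦ (10, 1, 5, 6) · λ_3+ρ ↦ (10, 1, 5, 6) · λ_4+ρ ↦ (5, 1, 7, 4) · λ_5+ρ ↦ (10, 1, 5, 6) · λ_6+ρ ↦ (10, 1, 5, 6) · λ_7+ρ ↦ (2, 3, 10, 1) · λ_8+ρ ↦ (8, 0, 9, 1) · λ_9+ρ ↦ (2, 3, 10, 1) · λ_10+ρ ↦ (2, 3, 10, 1)

4 distinct reps among the 10 weights ⇒ 4 W_23-linkage classes:

[[1, 4], [2, 3, 5, 6], [7, 9, 10], [8]]


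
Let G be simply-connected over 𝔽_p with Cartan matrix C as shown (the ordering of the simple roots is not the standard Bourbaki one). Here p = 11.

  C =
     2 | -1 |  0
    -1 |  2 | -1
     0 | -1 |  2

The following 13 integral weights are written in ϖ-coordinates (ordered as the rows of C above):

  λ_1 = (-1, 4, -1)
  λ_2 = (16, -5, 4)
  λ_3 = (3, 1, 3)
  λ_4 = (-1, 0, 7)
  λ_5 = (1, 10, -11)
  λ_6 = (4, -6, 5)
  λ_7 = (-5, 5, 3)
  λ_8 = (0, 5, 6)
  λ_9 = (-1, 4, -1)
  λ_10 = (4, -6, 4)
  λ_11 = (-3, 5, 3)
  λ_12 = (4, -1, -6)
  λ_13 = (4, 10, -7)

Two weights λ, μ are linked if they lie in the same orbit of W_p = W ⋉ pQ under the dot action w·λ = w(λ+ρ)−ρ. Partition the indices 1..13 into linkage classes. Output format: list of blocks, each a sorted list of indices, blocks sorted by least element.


Dynkin diagram of C (from the 4 off-diagonal −1 entries): A_3.

Folding the 13 weights λ_j+ρ into Ā_11 (reps in the given 3-coord order):

  1: (0, 5, 0) · 2: (4, 2, 4) · 3: (4, 2, 4) · 4: (0, 1, 8) · 5: (0, 1, 8) · 6: (0, 5, 1) · 7: (4, 2, 4) · 8: (2, 4, 4) · 9: (0, 5, 0) · 10: (0, 5, 0) · 11: (2, 4, 4) · 12: (0, 5, 0) · 13: (0, 5, 1)

Linkage partition of the 13 weights (5 classes, p=11):

[[1, 9, 10, 12], [2, 3, 7], [4, 5], [6, 13], [8, 11]]


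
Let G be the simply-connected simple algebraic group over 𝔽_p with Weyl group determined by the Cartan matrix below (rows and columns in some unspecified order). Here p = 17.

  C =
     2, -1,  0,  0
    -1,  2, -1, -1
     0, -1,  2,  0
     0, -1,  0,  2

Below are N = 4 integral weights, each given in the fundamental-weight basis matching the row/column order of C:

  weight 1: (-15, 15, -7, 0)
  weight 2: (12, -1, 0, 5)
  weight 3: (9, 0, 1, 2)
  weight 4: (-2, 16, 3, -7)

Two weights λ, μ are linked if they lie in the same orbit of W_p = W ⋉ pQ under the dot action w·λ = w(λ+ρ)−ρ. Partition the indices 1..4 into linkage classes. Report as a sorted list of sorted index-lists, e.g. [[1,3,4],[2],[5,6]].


D_4 Cartan matrix, 4 simple roots permuted; ρ=(1,1,1,1).

Folding the 4 weights λ_j+ρ into Ā_17 (reps in the given 4-coord order):

  [1] (10, 1, 2, 3) · [2] (10, 1, 2, 3) · [3] (10, 1, 2, 3) · [4] (3, 1, 0, 2)

2 distinct reps among the 4 weights ⇒ 2 W_17-linkage classes:

[[1, 2, 3], [4]]


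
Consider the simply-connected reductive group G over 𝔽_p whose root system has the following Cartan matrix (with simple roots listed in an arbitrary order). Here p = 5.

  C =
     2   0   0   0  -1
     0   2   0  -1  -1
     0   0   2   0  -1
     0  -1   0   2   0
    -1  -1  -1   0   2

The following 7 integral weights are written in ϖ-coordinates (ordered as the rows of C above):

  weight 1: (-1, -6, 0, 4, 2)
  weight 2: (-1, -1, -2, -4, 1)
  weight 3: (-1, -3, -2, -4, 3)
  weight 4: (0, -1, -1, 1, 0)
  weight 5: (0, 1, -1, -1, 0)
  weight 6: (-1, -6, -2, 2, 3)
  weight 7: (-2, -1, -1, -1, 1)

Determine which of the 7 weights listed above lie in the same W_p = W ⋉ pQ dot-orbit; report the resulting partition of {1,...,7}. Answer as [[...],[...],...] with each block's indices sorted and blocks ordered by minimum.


Dynkin diagram of C (from the 8 off-diagonal −1 entries): D_5.

Each λ_j+ρ reduced to Ā_5; 5-tuples below use C's row order:

    λ_1 → (1, 0, 0, 0, 1)
    λ_2 → (1, 0, 0, 0, 1)
    λ_3 → (1, 0, 0, 2, 1)
    λ_4 → (1, 0, 0, 2, 1)
    λ_5 → (1, 0, 0, 0, 1)
    λ_6 → (1, 0, 0, 2, 1)
    λ_7 → (1, 0, 0, 0, 1)

Linkage partition of the 7 weights (2 classes, p=5):

[[1, 2, 5, 7], [3, 4, 6]]


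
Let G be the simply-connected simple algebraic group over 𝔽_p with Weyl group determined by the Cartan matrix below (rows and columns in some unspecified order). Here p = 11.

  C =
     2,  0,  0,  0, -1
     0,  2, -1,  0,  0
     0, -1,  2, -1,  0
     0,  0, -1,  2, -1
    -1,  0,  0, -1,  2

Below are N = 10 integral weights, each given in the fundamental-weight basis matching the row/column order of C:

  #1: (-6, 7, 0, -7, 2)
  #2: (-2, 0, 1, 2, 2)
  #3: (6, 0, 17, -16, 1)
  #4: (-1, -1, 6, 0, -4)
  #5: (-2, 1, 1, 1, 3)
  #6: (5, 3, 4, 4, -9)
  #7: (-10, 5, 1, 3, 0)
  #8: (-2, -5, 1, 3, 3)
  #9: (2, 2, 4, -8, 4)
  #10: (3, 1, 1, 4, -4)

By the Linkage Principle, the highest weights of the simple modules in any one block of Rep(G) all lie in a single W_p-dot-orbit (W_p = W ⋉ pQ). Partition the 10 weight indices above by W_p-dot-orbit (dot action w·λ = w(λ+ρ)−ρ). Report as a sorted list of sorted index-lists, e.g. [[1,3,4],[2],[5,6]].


Root system A_5: the 5×5 matrix C matches after relabeling.

Alcove-folded reps (p=11, 10 weights, presented ϖ-order):

  λ_1 → (1, 1, 2, 3, 2)
  λ_2 → (1, 1, 2, 3, 2)
  λ_3 → (1, 2, 2, 2, 3)
  λ_4 → (1, 0, 5, 0, 2)
  λ_5 → (1, 2, 2, 2, 3)
  λ_6 → (1, 1, 2, 3, 2)
  λ_7 → (1, 2, 2, 2, 3)
  λ_8 → (1, 2, 2, 2, 3)
  λ_9 → (1, 1, 2, 3, 2)
  λ_10 → (1, 2, 2, 2, 3)

Linkage partition of the 10 weights (3 classes, p=11):

[[1, 2, 6, 9], [3, 5, 7, 8, 10], [4]]


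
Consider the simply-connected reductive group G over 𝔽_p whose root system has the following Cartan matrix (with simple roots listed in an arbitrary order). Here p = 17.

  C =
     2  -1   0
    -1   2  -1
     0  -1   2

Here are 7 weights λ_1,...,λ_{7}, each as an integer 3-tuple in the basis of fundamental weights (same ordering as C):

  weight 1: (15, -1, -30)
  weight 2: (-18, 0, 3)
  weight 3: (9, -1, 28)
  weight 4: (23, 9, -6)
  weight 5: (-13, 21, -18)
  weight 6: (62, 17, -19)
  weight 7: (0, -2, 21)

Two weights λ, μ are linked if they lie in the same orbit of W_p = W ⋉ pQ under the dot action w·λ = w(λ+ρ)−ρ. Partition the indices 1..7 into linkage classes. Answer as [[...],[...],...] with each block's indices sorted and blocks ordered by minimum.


Root system A_3: the 3×3 matrix C matches after relabeling.

λ_j+ρ reflected into Ā_17 (⟨·,θ^∨⟩≤17); 3-tuples as given:

  λ_1 → (1, 4, 12)
  λ_2 → (1, 4, 12)
  λ_3 → (0, 7, 5)
  λ_4 → (0, 7, 5)
  λ_5 → (0, 7, 5)
  λ_6 → (1, 4, 12)
  λ_7 → (1, 4, 12)

2 distinct reps among the 7 weights ⇒ 2 W_17-linkage classes:

[[1, 2, 6, 7], [3, 4, 5]]


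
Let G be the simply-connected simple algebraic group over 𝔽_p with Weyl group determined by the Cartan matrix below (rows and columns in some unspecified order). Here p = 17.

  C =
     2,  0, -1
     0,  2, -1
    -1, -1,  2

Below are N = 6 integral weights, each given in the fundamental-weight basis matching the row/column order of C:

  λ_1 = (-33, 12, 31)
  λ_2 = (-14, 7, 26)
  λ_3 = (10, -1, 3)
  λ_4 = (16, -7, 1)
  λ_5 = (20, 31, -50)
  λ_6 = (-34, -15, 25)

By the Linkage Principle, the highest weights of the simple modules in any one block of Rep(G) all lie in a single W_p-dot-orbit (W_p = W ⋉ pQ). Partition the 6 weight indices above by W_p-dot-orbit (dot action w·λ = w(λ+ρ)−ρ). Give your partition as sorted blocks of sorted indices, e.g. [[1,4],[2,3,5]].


Type A_3, rank 3, |W|=24; reorder rows/cols to standard.

Ā_17 reps of the 6 weights (A_3, coords as presented):

  1: (11, 0, 4);  2: (4, 9, 1);  3: (11, 0, 4);  4: (11, 0, 4);  5: (11, 0, 4);  6: (4, 9, 1)

Partition of {1..6} into 2 W_17-dot-orbits:

[[1, 3, 4, 5], [2, 6]]


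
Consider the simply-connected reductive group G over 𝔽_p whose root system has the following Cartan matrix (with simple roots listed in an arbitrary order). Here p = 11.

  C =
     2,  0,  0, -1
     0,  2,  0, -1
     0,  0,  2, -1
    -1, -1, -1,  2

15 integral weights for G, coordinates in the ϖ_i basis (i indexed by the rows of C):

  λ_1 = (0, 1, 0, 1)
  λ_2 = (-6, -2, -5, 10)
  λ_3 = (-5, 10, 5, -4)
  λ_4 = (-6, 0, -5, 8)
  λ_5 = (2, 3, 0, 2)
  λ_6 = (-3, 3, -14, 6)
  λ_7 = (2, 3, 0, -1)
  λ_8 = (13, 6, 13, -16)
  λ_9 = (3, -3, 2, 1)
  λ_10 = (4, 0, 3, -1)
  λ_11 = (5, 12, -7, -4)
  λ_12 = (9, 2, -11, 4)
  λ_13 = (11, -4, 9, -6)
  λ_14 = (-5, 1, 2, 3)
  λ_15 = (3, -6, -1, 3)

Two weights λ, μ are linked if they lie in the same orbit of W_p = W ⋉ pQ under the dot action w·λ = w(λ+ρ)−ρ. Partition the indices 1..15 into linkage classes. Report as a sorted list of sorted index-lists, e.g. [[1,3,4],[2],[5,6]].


D_4 Cartan matrix, 4 simple roots permuted; ρ=(1,1,1,1).

Folding the 15 weights λ_j+ρ into Ā_11 (reps in the given 4-coord order):

  [1] (1, 2, 1, 2);  [2] (5, 1, 4, 0);  [3] (3, 4, 1, 0);  [4] (5, 1, 4, 0);  [5] (3, 4, 1, 0);  [6] (4, 2, 3, 0);  [7] (3, 4, 1, 0);  [8] (1, 2, 1, 2);  [9] (4, 2, 3, 0);  [10] (5, 1, 4, 0);  [11] (1, 2, 1, 2);  [12] (1, 2, 1, 2);  [13] (1, 2, 1, 2);  [14] (4, 2, 3, 0);  [15] (3, 4, 1, 0)

Grouping the 15 weights by Ā_11-representative: 4 linkage classes.

[[1, 8, 11, 12, 13], [2, 4, 10], [3, 5, 7, 15], [6, 9, 14]]


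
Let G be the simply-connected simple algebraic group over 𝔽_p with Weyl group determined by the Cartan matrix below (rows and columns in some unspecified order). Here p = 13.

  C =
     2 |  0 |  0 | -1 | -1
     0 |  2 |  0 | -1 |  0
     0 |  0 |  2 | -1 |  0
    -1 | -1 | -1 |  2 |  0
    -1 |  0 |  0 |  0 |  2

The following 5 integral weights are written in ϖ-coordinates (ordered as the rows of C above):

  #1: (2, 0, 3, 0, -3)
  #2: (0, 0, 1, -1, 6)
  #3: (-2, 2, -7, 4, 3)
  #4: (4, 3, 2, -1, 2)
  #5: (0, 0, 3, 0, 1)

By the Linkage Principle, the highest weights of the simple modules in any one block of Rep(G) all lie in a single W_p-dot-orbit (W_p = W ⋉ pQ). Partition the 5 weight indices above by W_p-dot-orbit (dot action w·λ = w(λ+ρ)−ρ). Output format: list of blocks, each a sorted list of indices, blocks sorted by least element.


Type D_5, rank 5, |W|=1920; reorder rows/cols to standard.

Ā_13 reps of the 5 weights (D_5, coords as presented):

  λ_1 → (1, 1, 4, 1, 2);  λ_2 → (1, 1, 2, 0, 7);  λ_3 → (1, 1, 4, 1, 2);  λ_4 → (0, 2, 1, 2, 1);  λ_5 → (1, 1, 4, 1, 2)

Grouping the 5 weights by Ā_13-representative: 3 linkage classes.

[[1, 3, 5], [2], [4]]


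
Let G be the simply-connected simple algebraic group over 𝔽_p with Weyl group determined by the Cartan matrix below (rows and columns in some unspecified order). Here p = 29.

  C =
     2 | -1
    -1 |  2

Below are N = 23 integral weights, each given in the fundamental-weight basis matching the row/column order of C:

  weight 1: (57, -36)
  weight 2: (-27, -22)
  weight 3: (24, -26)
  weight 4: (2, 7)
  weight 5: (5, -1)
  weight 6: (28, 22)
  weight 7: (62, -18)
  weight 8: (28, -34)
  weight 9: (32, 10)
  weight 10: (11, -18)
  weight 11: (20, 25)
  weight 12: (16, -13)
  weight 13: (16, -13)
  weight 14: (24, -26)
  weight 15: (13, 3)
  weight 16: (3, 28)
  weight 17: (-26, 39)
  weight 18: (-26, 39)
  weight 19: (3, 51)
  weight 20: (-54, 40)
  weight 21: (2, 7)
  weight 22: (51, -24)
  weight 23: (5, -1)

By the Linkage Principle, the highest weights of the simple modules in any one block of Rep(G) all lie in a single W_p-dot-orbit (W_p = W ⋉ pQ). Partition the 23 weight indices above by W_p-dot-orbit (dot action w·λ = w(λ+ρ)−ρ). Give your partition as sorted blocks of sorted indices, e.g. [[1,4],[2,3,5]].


A_2 Cartan matrix, 2 simple roots permuted; ρ=(1,1).

Folding the 23 weights λ_j+ρ into Ā_29 (reps in the given 2-coord order):

  1: (6, 0);  2: (3, 8);  3: (0, 25);  4: (3, 8);  5: (6, 0);  6: (6, 0);  7: (5, 12);  8: (0, 25);  9: (14, 4);  10: (5, 12);  11: (3, 8);  12: (5, 12);  13: (5, 12);  14: (0, 25);  15: (14, 4);  16: (0, 25);  17: (14, 4);  18: (14, 4);  19: (23, 2);  20: (5, 12);  21: (3, 8);  22: (6, 0);  23: (6, 0)

6 distinct reps among the 23 weights ⇒ 6 W_29-linkage classes:

[[1, 5, 6, 22, 23], [2, 4, 11, 21], [3, 8, 14, 16], [7, 10, 12, 13, 20], [9, 15, 17, 18], [19]]


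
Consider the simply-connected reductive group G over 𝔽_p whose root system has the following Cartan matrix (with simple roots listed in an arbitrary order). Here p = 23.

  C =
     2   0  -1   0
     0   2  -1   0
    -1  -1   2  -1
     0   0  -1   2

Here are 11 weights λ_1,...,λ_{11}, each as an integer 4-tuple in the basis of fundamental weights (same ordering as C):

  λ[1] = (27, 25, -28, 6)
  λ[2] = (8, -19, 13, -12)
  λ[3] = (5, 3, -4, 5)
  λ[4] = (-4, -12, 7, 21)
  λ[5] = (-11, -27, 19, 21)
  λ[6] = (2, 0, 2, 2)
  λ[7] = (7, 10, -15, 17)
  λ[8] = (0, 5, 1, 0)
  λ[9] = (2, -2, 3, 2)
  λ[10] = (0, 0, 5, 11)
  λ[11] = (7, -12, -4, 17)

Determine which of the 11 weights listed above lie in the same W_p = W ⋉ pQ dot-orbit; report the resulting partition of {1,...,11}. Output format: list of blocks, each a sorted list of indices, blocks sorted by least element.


Root system D_4: the 4×4 matrix C matches after relabeling.

Each λ_j+ρ reduced to Ā_23; 4-tuples below use C's row order:

  [1] (1, 1, 3, 12) · [2] (6, 3, 5, 4) · [3] (3, 1, 3, 3) · [4] (1, 1, 3, 12) · [5] (3, 1, 3, 3) · [6] (3, 1, 3, 3) · [7] (6, 3, 5, 4) · [8] (1, 6, 2, 1) · [9] (3, 1, 3, 3) · [10] (1, 1, 3, 12) · [11] (6, 3, 5, 4)

Linkage partition of the 11 weights (4 classes, p=23):

[[1, 4, 10], [2, 7, 11], [3, 5, 6, 9], [8]]


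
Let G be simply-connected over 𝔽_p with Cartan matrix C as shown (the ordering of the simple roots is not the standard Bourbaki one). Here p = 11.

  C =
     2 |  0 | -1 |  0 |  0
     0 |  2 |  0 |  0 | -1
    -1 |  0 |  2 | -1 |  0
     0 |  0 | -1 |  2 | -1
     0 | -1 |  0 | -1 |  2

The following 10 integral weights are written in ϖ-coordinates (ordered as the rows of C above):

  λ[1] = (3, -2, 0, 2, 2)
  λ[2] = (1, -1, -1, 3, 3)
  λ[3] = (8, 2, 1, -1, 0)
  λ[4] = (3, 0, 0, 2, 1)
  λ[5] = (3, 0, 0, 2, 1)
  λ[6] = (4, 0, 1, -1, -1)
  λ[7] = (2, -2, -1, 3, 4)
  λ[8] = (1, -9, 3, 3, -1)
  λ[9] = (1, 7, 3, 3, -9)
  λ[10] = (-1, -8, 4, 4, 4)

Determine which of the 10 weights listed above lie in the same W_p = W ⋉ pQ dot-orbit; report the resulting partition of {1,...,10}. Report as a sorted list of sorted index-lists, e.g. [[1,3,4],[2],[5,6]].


C ↔ A_5 under row/col permutation; |W(A_5)| = 720.

λ_j+ρ reflected into Ā_11 (⟨·,θ^∨⟩≤11); 5-tuples as given:

    λ_1 → (4, 1, 1, 3, 2)
    λ_2 → (2, 0, 0, 4, 4)
    λ_3 → (5, 1, 2, 0, 0)
    λ_4 → (4, 1, 1, 3, 2)
    λ_5 → (4, 1, 1, 3, 2)
    λ_6 → (5, 1, 2, 0, 0)
    λ_7 → (2, 0, 0, 4, 4)
    λ_8 → (2, 0, 0, 4, 4)
    λ_9 → (2, 0, 0, 4, 4)
    λ_10 → (4, 1, 1, 3, 2)

3 distinct reps among the 10 weights ⇒ 3 W_11-linkage classes:

[[1, 4, 5, 10], [2, 7, 8, 9], [3, 6]]


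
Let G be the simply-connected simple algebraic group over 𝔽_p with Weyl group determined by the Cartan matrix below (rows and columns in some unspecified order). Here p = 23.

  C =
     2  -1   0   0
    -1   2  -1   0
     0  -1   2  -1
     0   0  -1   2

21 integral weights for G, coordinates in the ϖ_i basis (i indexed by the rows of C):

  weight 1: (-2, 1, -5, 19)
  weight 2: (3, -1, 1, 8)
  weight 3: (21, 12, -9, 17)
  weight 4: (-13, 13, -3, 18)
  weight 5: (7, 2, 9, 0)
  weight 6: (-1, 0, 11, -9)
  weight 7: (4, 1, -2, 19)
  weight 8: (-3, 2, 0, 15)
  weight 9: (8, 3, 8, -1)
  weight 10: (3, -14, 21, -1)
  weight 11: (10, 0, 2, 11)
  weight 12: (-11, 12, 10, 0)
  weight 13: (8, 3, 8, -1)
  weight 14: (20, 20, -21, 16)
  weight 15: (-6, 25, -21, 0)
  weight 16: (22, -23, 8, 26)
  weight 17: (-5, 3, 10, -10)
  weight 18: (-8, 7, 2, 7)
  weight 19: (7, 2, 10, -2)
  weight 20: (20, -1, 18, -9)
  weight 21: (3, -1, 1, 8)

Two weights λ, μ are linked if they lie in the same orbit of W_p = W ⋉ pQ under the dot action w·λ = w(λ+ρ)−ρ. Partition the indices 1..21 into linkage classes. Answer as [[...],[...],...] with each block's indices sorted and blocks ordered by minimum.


Type A_4, rank 4, |W|=120; reorder rows/cols to standard.

W_23-reps of the 21 weights in Ā_23 (same 4-coord order as C):

  λ_1 → (2, 1, 1, 16);  λ_2 → (4, 0, 2, 9);  λ_3 → (0, 1, 4, 8);  λ_4 → (4, 0, 2, 9);  λ_5 → (8, 3, 10, 1);  λ_6 → (0, 1, 4, 8);  λ_7 → (2, 1, 1, 16);  λ_8 → (2, 1, 1, 16);  λ_9 → (9, 4, 9, 0);  λ_10 → (9, 4, 9, 0);  λ_11 → (7, 1, 3, 8);  λ_12 → (8, 3, 10, 1);  λ_13 → (9, 4, 9, 0);  λ_14 → (2, 1, 1, 16);  λ_15 → (2, 1, 1, 16);  λ_16 → (9, 4, 9, 0);  λ_17 → (4, 0, 2, 9);  λ_18 → (7, 1, 3, 8);  λ_19 → (8, 3, 10, 1);  λ_20 → (4, 0, 2, 9);  λ_21 → (4, 0, 2, 9)

Linkage partition of the 21 weights (6 classes, p=23):

[[1, 7, 8, 14, 15], [2, 4, 17, 20, 21], [3, 6], [5, 12, 19], [9, 10, 13, 16], [11, 18]]


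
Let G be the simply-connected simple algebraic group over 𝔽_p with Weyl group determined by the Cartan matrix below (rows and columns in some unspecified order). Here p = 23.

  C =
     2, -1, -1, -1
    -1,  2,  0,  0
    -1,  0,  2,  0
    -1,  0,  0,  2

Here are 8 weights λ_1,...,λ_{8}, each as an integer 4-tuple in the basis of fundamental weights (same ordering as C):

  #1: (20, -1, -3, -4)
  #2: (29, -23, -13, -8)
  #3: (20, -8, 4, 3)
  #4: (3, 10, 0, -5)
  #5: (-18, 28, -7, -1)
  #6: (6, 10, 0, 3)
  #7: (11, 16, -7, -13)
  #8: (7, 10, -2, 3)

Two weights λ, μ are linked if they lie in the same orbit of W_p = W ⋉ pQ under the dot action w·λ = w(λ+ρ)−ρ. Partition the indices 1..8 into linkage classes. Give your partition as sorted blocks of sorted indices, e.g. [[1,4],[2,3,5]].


Type D_4, rank 4, |W|=192; reorder rows/cols to standard.

λ_j+ρ reflected into Ā_23 (⟨·,θ^∨⟩≤23); 4-tuples as given:

  [1] (2, 0, 2, 3) · [2] (0, 11, 1, 4) · [3] (2, 0, 2, 3) · [4] (0, 11, 1, 4) · [5] (0, 11, 0, 6) · [6] (0, 11, 1, 4) · [7] (0, 11, 0, 6) · [8] (0, 11, 1, 4)

Partition of {1..8} into 3 W_23-dot-orbits:

[[1, 3], [2, 4, 6, 8], [5, 7]]
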